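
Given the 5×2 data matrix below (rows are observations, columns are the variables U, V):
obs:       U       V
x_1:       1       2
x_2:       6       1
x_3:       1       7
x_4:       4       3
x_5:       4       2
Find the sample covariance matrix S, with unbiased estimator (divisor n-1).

Step 1 — column means:
  mean(U) = (1 + 6 + 1 + 4 + 4) / 5 = 16/5 = 3.2
  mean(V) = (2 + 1 + 7 + 3 + 2) / 5 = 15/5 = 3

Step 2 — sample covariance S[i,j] = (1/(n-1)) · Σ_k (x_{k,i} - mean_i) · (x_{k,j} - mean_j), with n-1 = 4.
  S[U,U] = ((-2.2)·(-2.2) + (2.8)·(2.8) + (-2.2)·(-2.2) + (0.8)·(0.8) + (0.8)·(0.8)) / 4 = 18.8/4 = 4.7
  S[U,V] = ((-2.2)·(-1) + (2.8)·(-2) + (-2.2)·(4) + (0.8)·(0) + (0.8)·(-1)) / 4 = -13/4 = -3.25
  S[V,V] = ((-1)·(-1) + (-2)·(-2) + (4)·(4) + (0)·(0) + (-1)·(-1)) / 4 = 22/4 = 5.5

S is symmetric (S[j,i] = S[i,j]). Assembling:

S = [[4.7, -3.25],
 [-3.25, 5.5]]


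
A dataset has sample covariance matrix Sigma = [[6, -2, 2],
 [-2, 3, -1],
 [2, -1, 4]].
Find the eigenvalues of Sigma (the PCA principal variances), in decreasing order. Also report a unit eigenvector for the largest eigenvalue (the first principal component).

Step 1 — characteristic polynomial p(λ) = det(λI - Sigma) = λ³ - tr·λ² + c_1·λ - det, where tr = trace, c_1 = sum of the principal 2×2 minors, det = det(Sigma):
  tr = 6 + 3 + 4 = 13,
  c_1 = (6·3 - (-2)²) + (6·4 - (2)²) + (3·4 - (-1)²) = 14 + 20 + 11 = 45,
  det = 6·(3·4 - (-1)²) - (-2)·((-2)·4 - (-1)·(2)) + (2)·((-2)·(-1) - 3·(2)) = 6·(11) - (-2)·(-6) + (2)·(-4) = 46.
  So p(λ) = λ³ - 13λ² + 45λ - 46.
Step 2 — look for an integer root (rational root theorem: any rational root is an integer divisor of 46). Testing λ = 2:
  p(2) = 8 - 52 + 90 - 46 = 0  ✓
  Dividing out (λ - 2): p(λ) = (λ - 2)(λ² - 11λ + 23).
Step 3 — remaining eigenvalues from the quadratic λ² - 11λ + 23 = 0:
  Δ = 11² - 4·23 = 121 - 92 = 29,  λ = (11 ± √29)/2 = (11 ± 5.3852)/2 ≈ 8.1926 or 2.8074.
  Sorted: λ_1 = 8.1926,  λ_2 = 2.8074,  λ_3 = 2  (check: sum = 13 = tr ✓).

Step 4 — unit eigenvector for λ_1 ≈ 8.1926: v spans the null space of (Sigma - λ_1 I), whose rows are
  r_1 = (-2.1926, -2, 2),  r_2 = (-2, -5.1926, -1),  r_3 = (2, -1, -4.1926).
  v is orthogonal to every row, so take v ∝ r_1 × r_2 = ((-2)·(-1) - (2)·(-5.1926), (2)·(-2) - (-2.1926)·(-1), (-2.1926)·(-5.1926) - (-2)·(-2)) ≈ (12.3852, -6.1926, 7.3852).
  Let u = (12.3852, -6.1926, 7.3852).
  ||u|| = √((12.3852)² + (-6.1926)² + (7.3852)²) = √(246.281) ≈ 15.6933,  v_1 = u/||u|| ≈ (0.7892, -0.3946, 0.4706) (||v_1|| = 1).

λ_1 = 8.1926,  λ_2 = 2.8074,  λ_3 = 2;  v_1 ≈ (0.7892, -0.3946, 0.4706)


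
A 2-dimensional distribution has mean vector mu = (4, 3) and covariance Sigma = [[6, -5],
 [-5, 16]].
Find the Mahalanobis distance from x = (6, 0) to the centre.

Step 1 — centre the observation: (x - mu) = (2, -3).

Step 2 — invert Sigma. det(Sigma) = 6·16 - (-5)² = 71.
  Sigma^{-1} = (1/det) · [[d, -b], [-b, a]] = [[0.2254, 0.0704],
 [0.0704, 0.0845]].

Step 3 — form the quadratic (x - mu)^T · Sigma^{-1} · (x - mu):
  Sigma^{-1} · (x - mu) = (0.2394, -0.1127).
  (x - mu)^T · [Sigma^{-1} · (x - mu)] = (2)·(0.2394) + (-3)·(-0.1127) = 0.8169.

Step 4 — take square root: d = √(0.8169) ≈ 0.9038.

d(x, mu) = √(0.8169) ≈ 0.9038


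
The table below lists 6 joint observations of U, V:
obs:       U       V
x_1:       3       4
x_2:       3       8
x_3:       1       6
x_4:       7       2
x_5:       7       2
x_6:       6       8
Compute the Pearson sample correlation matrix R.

Step 1 — column means:
  mean(U) = (3 + 3 + 1 + 7 + 7 + 6) / 6 = 27/6 = 4.5
  mean(V) = (4 + 8 + 6 + 2 + 2 + 8) / 6 = 30/6 = 5

Step 2 — sample variances and covariances s[i,j] = (1/(n-1)) · Σ_k (x_{k,i} - mean_i) · (x_{k,j} - mean_j), with n-1 = 5:
  s[U,U] = ((-1.5)·(-1.5) + (-1.5)·(-1.5) + (-3.5)·(-3.5) + (2.5)·(2.5) + (2.5)·(2.5) + (1.5)·(1.5)) / 5 = 31.5/5 = 6.3
  s[U,V] = ((-1.5)·(-1) + (-1.5)·(3) + (-3.5)·(1) + (2.5)·(-3) + (2.5)·(-3) + (1.5)·(3)) / 5 = -17/5 = -3.4
  s[V,V] = ((-1)·(-1) + (3)·(3) + (1)·(1) + (-3)·(-3) + (-3)·(-3) + (3)·(3)) / 5 = 38/5 = 7.6
  Sample standard deviations s_i = √(s[i,i]):
  s(U) = √(6.3) = 2.51
  s(V) = √(7.6) = 2.7568

Step 3 — r_{ij} = s_{ij} / (s_i · s_j):
  r[U,U] = 1 (diagonal).
  r[U,V] = -3.4 / (2.51 · 2.7568) = -3.4 / 6.9195 = -0.4914
  r[V,V] = 1 (diagonal).

R is symmetric with unit diagonal. Assembling:

R = [[1, -0.4914],
 [-0.4914, 1]]


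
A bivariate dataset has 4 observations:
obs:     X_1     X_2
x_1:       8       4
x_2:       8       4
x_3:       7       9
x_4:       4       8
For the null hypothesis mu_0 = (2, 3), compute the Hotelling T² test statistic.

Step 1 — sample mean vector:
  mean(X_1) = (8 + 8 + 7 + 4) / 4 = 27/4 = 6.75
  mean(X_2) = (4 + 4 + 9 + 8) / 4 = 25/4 = 6.25
  x̄ = (6.75, 6.25),  deviation x̄ - mu_0 = (6.75, 6.25) - (2, 3) = (4.75, 3.25).

Step 2 — sample covariance matrix, S[i,j] = (1/(n-1)) · Σ_k (x_{k,i} - mean_i) · (x_{k,j} - mean_j), divisor n-1 = 3:
  S[X_1,X_1] = ((1.25)·(1.25) + (1.25)·(1.25) + (0.25)·(0.25) + (-2.75)·(-2.75)) / 3 = 10.75/3 = 3.5833
  S[X_1,X_2] = ((1.25)·(-2.25) + (1.25)·(-2.25) + (0.25)·(2.75) + (-2.75)·(1.75)) / 3 = -9.75/3 = -3.25
  S[X_2,X_2] = ((-2.25)·(-2.25) + (-2.25)·(-2.25) + (2.75)·(2.75) + (1.75)·(1.75)) / 3 = 20.75/3 = 6.9167
  S = [[3.5833, -3.25],
 [-3.25, 6.9167]].

Step 3 — invert S. det(S) = 3.5833·6.9167 - (-3.25)² = 14.2222.
  S^{-1} = (1/det) · [[d, -b], [-b, a]] = [[0.4863, 0.2285],
 [0.2285, 0.252]].

Step 4 — quadratic form (x̄ - mu_0)^T · S^{-1} · (x̄ - mu_0):
  S^{-1} · (x̄ - mu_0) = (3.0527, 1.9043),
  (x̄ - mu_0)^T · [...] = (4.75)·(3.0527) + (3.25)·(1.9043) = 20.6895.

Step 5 — scale by n: T² = 4 · 20.6895 = 82.7578.

T² ≈ 82.7578


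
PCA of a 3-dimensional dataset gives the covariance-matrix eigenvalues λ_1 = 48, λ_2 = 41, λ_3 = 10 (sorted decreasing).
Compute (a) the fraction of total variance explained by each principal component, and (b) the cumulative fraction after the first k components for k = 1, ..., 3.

Step 1 — total variance = trace(Sigma) = Σ λ_i = 48 + 41 + 10 = 99.

Step 2 — fraction explained by component i = λ_i / Σ λ:
  PC1: 48/99 = 0.4848
  PC2: 41/99 = 0.4141
  PC3: 10/99 = 0.101

Step 3 — cumulative fraction after k components = (λ_1 + ... + λ_k) / Σ λ:
  k = 1: 48/99 = 0.4848
  k = 2: (48 + 41)/99 = 89/99 = 0.899
  k = 3: (48 + 41 + 10)/99 = 99/99 = 1

Summary (fraction, with percent):

explained: PC1 0.4848 (48.48%), PC2 0.4141 (41.41%), PC3 0.101 (10.1%);  cumulative: 0.4848, 0.899, 1


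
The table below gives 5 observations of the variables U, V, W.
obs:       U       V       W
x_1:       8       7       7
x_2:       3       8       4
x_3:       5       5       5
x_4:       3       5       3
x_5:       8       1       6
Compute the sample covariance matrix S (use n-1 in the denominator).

Step 1 — column means:
  mean(U) = (8 + 3 + 5 + 3 + 8) / 5 = 27/5 = 5.4
  mean(V) = (7 + 8 + 5 + 5 + 1) / 5 = 26/5 = 5.2
  mean(W) = (7 + 4 + 5 + 3 + 6) / 5 = 25/5 = 5

Step 2 — sample covariance S[i,j] = (1/(n-1)) · Σ_k (x_{k,i} - mean_i) · (x_{k,j} - mean_j), with n-1 = 4.
  S[U,U] = ((2.6)·(2.6) + (-2.4)·(-2.4) + (-0.4)·(-0.4) + (-2.4)·(-2.4) + (2.6)·(2.6)) / 4 = 25.2/4 = 6.3
  S[U,V] = ((2.6)·(1.8) + (-2.4)·(2.8) + (-0.4)·(-0.2) + (-2.4)·(-0.2) + (2.6)·(-4.2)) / 4 = -12.4/4 = -3.1
  S[U,W] = ((2.6)·(2) + (-2.4)·(-1) + (-0.4)·(0) + (-2.4)·(-2) + (2.6)·(1)) / 4 = 15/4 = 3.75
  S[V,V] = ((1.8)·(1.8) + (2.8)·(2.8) + (-0.2)·(-0.2) + (-0.2)·(-0.2) + (-4.2)·(-4.2)) / 4 = 28.8/4 = 7.2
  S[V,W] = ((1.8)·(2) + (2.8)·(-1) + (-0.2)·(0) + (-0.2)·(-2) + (-4.2)·(1)) / 4 = -3/4 = -0.75
  S[W,W] = ((2)·(2) + (-1)·(-1) + (0)·(0) + (-2)·(-2) + (1)·(1)) / 4 = 10/4 = 2.5

S is symmetric (S[j,i] = S[i,j]). Assembling:

S = [[6.3, -3.1, 3.75],
 [-3.1, 7.2, -0.75],
 [3.75, -0.75, 2.5]]


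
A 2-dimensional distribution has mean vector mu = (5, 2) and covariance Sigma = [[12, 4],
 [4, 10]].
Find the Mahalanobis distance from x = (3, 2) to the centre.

Step 1 — centre the observation: (x - mu) = (-2, 0).

Step 2 — invert Sigma. det(Sigma) = 12·10 - (4)² = 104.
  Sigma^{-1} = (1/det) · [[d, -b], [-b, a]] = [[0.0962, -0.0385],
 [-0.0385, 0.1154]].

Step 3 — form the quadratic (x - mu)^T · Sigma^{-1} · (x - mu):
  Sigma^{-1} · (x - mu) = (-0.1923, 0.0769).
  (x - mu)^T · [Sigma^{-1} · (x - mu)] = (-2)·(-0.1923) + (0)·(0.0769) = 0.3846.

Step 4 — take square root: d = √(0.3846) ≈ 0.6202.

d(x, mu) = √(0.3846) ≈ 0.6202


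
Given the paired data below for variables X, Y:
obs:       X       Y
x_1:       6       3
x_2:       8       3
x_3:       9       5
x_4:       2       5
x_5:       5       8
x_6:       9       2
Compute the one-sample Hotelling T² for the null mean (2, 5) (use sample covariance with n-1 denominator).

Step 1 — sample mean vector:
  mean(X) = (6 + 8 + 9 + 2 + 5 + 9) / 6 = 39/6 = 6.5
  mean(Y) = (3 + 3 + 5 + 5 + 8 + 2) / 6 = 26/6 = 4.3333
  x̄ = (6.5, 4.3333),  deviation x̄ - mu_0 = (6.5, 4.3333) - (2, 5) = (4.5, -0.6667).

Step 2 — sample covariance matrix, S[i,j] = (1/(n-1)) · Σ_k (x_{k,i} - mean_i) · (x_{k,j} - mean_j), divisor n-1 = 5:
  S[X,X] = ((-0.5)·(-0.5) + (1.5)·(1.5) + (2.5)·(2.5) + (-4.5)·(-4.5) + (-1.5)·(-1.5) + (2.5)·(2.5)) / 5 = 37.5/5 = 7.5
  S[X,Y] = ((-0.5)·(-1.3333) + (1.5)·(-1.3333) + (2.5)·(0.6667) + (-4.5)·(0.6667) + (-1.5)·(3.6667) + (2.5)·(-2.3333)) / 5 = -14/5 = -2.8
  S[Y,Y] = ((-1.3333)·(-1.3333) + (-1.3333)·(-1.3333) + (0.6667)·(0.6667) + (0.6667)·(0.6667) + (3.6667)·(3.6667) + (-2.3333)·(-2.3333)) / 5 = 23.3333/5 = 4.6667
  S = [[7.5, -2.8],
 [-2.8, 4.6667]].

Step 3 — invert S. det(S) = 7.5·4.6667 - (-2.8)² = 27.16.
  S^{-1} = (1/det) · [[d, -b], [-b, a]] = [[0.1718, 0.1031],
 [0.1031, 0.2761]].

Step 4 — quadratic form (x̄ - mu_0)^T · S^{-1} · (x̄ - mu_0):
  S^{-1} · (x̄ - mu_0) = (0.7045, 0.2798),
  (x̄ - mu_0)^T · [...] = (4.5)·(0.7045) + (-0.6667)·(0.2798) = 2.9836.

Step 5 — scale by n: T² = 6 · 2.9836 = 17.9013.

T² ≈ 17.9013


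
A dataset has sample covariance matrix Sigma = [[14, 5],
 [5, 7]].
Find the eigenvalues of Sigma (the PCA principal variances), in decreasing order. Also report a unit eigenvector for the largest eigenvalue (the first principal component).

Step 1 — characteristic polynomial of 2×2 Sigma:
  det(Sigma - λI) = λ² - trace · λ + det = 0.
  trace = 14 + 7 = 21, det = 14·7 - (5)² = 73.
Step 2 — discriminant:
  Δ = trace² - 4·det = 441 - 292 = 149.
Step 3 — eigenvalues:
  λ = (trace ± √Δ)/2 = (21 ± 12.2066)/2,
  λ_1 = 16.6033,  λ_2 = 4.3967.

Step 4 — unit eigenvector for λ_1: solve (Sigma - λ_1 I)v = 0. First row:
  (14 - 16.6033)·v_x + (5)·v_y = 0, i.e. (-2.6033)·v_x + (5)·v_y = 0,
  so v ∝ (b, λ_1 - a) = (5, 2.6033) = u.
  ||u|| = √((5)² + (2.6033)²) = √(31.7771) ≈ 5.6371,
  v_1 = u/||u|| ≈ (0.887, 0.4618) (||v_1|| = 1).

λ_1 = 16.6033,  λ_2 = 4.3967;  v_1 ≈ (0.887, 0.4618)


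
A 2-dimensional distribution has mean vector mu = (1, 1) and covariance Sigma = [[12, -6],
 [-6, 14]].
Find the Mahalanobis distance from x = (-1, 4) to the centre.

Step 1 — centre the observation: (x - mu) = (-2, 3).

Step 2 — invert Sigma. det(Sigma) = 12·14 - (-6)² = 132.
  Sigma^{-1} = (1/det) · [[d, -b], [-b, a]] = [[0.1061, 0.0455],
 [0.0455, 0.0909]].

Step 3 — form the quadratic (x - mu)^T · Sigma^{-1} · (x - mu):
  Sigma^{-1} · (x - mu) = (-0.0758, 0.1818).
  (x - mu)^T · [Sigma^{-1} · (x - mu)] = (-2)·(-0.0758) + (3)·(0.1818) = 0.697.

Step 4 — take square root: d = √(0.697) ≈ 0.8348.

d(x, mu) = √(0.697) ≈ 0.8348


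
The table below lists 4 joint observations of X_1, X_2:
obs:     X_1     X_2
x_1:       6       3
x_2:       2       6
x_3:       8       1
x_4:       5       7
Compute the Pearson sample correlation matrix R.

Step 1 — column means:
  mean(X_1) = (6 + 2 + 8 + 5) / 4 = 21/4 = 5.25
  mean(X_2) = (3 + 6 + 1 + 7) / 4 = 17/4 = 4.25

Step 2 — sample variances and covariances s[i,j] = (1/(n-1)) · Σ_k (x_{k,i} - mean_i) · (x_{k,j} - mean_j), with n-1 = 3:
  s[X_1,X_1] = ((0.75)·(0.75) + (-3.25)·(-3.25) + (2.75)·(2.75) + (-0.25)·(-0.25)) / 3 = 18.75/3 = 6.25
  s[X_1,X_2] = ((0.75)·(-1.25) + (-3.25)·(1.75) + (2.75)·(-3.25) + (-0.25)·(2.75)) / 3 = -16.25/3 = -5.4167
  s[X_2,X_2] = ((-1.25)·(-1.25) + (1.75)·(1.75) + (-3.25)·(-3.25) + (2.75)·(2.75)) / 3 = 22.75/3 = 7.5833
  Sample standard deviations s_i = √(s[i,i]):
  s(X_1) = √(6.25) = 2.5
  s(X_2) = √(7.5833) = 2.7538

Step 3 — r_{ij} = s_{ij} / (s_i · s_j):
  r[X_1,X_1] = 1 (diagonal).
  r[X_1,X_2] = -5.4167 / (2.5 · 2.7538) = -5.4167 / 6.8845 = -0.7868
  r[X_2,X_2] = 1 (diagonal).

R is symmetric with unit diagonal. Assembling:

R = [[1, -0.7868],
 [-0.7868, 1]]


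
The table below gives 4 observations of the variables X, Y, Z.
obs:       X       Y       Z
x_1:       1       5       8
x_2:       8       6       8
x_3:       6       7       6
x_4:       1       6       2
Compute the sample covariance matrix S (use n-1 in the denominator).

Step 1 — column means:
  mean(X) = (1 + 8 + 6 + 1) / 4 = 16/4 = 4
  mean(Y) = (5 + 6 + 7 + 6) / 4 = 24/4 = 6
  mean(Z) = (8 + 8 + 6 + 2) / 4 = 24/4 = 6

Step 2 — sample covariance S[i,j] = (1/(n-1)) · Σ_k (x_{k,i} - mean_i) · (x_{k,j} - mean_j), with n-1 = 3.
  S[X,X] = ((-3)·(-3) + (4)·(4) + (2)·(2) + (-3)·(-3)) / 3 = 38/3 = 12.6667
  S[X,Y] = ((-3)·(-1) + (4)·(0) + (2)·(1) + (-3)·(0)) / 3 = 5/3 = 1.6667
  S[X,Z] = ((-3)·(2) + (4)·(2) + (2)·(0) + (-3)·(-4)) / 3 = 14/3 = 4.6667
  S[Y,Y] = ((-1)·(-1) + (0)·(0) + (1)·(1) + (0)·(0)) / 3 = 2/3 = 0.6667
  S[Y,Z] = ((-1)·(2) + (0)·(2) + (1)·(0) + (0)·(-4)) / 3 = -2/3 = -0.6667
  S[Z,Z] = ((2)·(2) + (2)·(2) + (0)·(0) + (-4)·(-4)) / 3 = 24/3 = 8

S is symmetric (S[j,i] = S[i,j]). Assembling:

S = [[12.6667, 1.6667, 4.6667],
 [1.6667, 0.6667, -0.6667],
 [4.6667, -0.6667, 8]]


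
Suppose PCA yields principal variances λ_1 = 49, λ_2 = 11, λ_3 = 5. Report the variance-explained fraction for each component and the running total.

Step 1 — total variance = trace(Sigma) = Σ λ_i = 49 + 11 + 5 = 65.

Step 2 — fraction explained by component i = λ_i / Σ λ:
  PC1: 49/65 = 0.7538
  PC2: 11/65 = 0.1692
  PC3: 5/65 = 0.0769

Step 3 — cumulative fraction after k components = (λ_1 + ... + λ_k) / Σ λ:
  k = 1: 49/65 = 0.7538
  k = 2: (49 + 11)/65 = 60/65 = 0.9231
  k = 3: (49 + 11 + 5)/65 = 65/65 = 1

Summary (fraction, with percent):

explained: PC1 0.7538 (75.38%), PC2 0.1692 (16.92%), PC3 0.0769 (7.69%);  cumulative: 0.7538, 0.9231, 1


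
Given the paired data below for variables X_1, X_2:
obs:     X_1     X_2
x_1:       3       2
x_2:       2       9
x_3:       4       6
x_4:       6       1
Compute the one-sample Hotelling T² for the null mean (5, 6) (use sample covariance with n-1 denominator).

Step 1 — sample mean vector:
  mean(X_1) = (3 + 2 + 4 + 6) / 4 = 15/4 = 3.75
  mean(X_2) = (2 + 9 + 6 + 1) / 4 = 18/4 = 4.5
  x̄ = (3.75, 4.5),  deviation x̄ - mu_0 = (3.75, 4.5) - (5, 6) = (-1.25, -1.5).

Step 2 — sample covariance matrix, S[i,j] = (1/(n-1)) · Σ_k (x_{k,i} - mean_i) · (x_{k,j} - mean_j), divisor n-1 = 3:
  S[X_1,X_1] = ((-0.75)·(-0.75) + (-1.75)·(-1.75) + (0.25)·(0.25) + (2.25)·(2.25)) / 3 = 8.75/3 = 2.9167
  S[X_1,X_2] = ((-0.75)·(-2.5) + (-1.75)·(4.5) + (0.25)·(1.5) + (2.25)·(-3.5)) / 3 = -13.5/3 = -4.5
  S[X_2,X_2] = ((-2.5)·(-2.5) + (4.5)·(4.5) + (1.5)·(1.5) + (-3.5)·(-3.5)) / 3 = 41/3 = 13.6667
  S = [[2.9167, -4.5],
 [-4.5, 13.6667]].

Step 3 — invert S. det(S) = 2.9167·13.6667 - (-4.5)² = 19.6111.
  S^{-1} = (1/det) · [[d, -b], [-b, a]] = [[0.6969, 0.2295],
 [0.2295, 0.1487]].

Step 4 — quadratic form (x̄ - mu_0)^T · S^{-1} · (x̄ - mu_0):
  S^{-1} · (x̄ - mu_0) = (-1.2153, -0.5099),
  (x̄ - mu_0)^T · [...] = (-1.25)·(-1.2153) + (-1.5)·(-0.5099) = 2.284.

Step 5 — scale by n: T² = 4 · 2.284 = 9.136.

T² ≈ 9.136


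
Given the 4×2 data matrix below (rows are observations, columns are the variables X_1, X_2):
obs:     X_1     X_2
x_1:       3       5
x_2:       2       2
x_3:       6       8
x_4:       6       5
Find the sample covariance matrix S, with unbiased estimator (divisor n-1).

Step 1 — column means:
  mean(X_1) = (3 + 2 + 6 + 6) / 4 = 17/4 = 4.25
  mean(X_2) = (5 + 2 + 8 + 5) / 4 = 20/4 = 5

Step 2 — sample covariance S[i,j] = (1/(n-1)) · Σ_k (x_{k,i} - mean_i) · (x_{k,j} - mean_j), with n-1 = 3.
  S[X_1,X_1] = ((-1.25)·(-1.25) + (-2.25)·(-2.25) + (1.75)·(1.75) + (1.75)·(1.75)) / 3 = 12.75/3 = 4.25
  S[X_1,X_2] = ((-1.25)·(0) + (-2.25)·(-3) + (1.75)·(3) + (1.75)·(0)) / 3 = 12/3 = 4
  S[X_2,X_2] = ((0)·(0) + (-3)·(-3) + (3)·(3) + (0)·(0)) / 3 = 18/3 = 6

S is symmetric (S[j,i] = S[i,j]). Assembling:

S = [[4.25, 4],
 [4, 6]]


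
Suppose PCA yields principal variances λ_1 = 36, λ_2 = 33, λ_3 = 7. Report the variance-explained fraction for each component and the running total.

Step 1 — total variance = trace(Sigma) = Σ λ_i = 36 + 33 + 7 = 76.

Step 2 — fraction explained by component i = λ_i / Σ λ:
  PC1: 36/76 = 0.4737
  PC2: 33/76 = 0.4342
  PC3: 7/76 = 0.0921

Step 3 — cumulative fraction after k components = (λ_1 + ... + λ_k) / Σ λ:
  k = 1: 36/76 = 0.4737
  k = 2: (36 + 33)/76 = 69/76 = 0.9079
  k = 3: (36 + 33 + 7)/76 = 76/76 = 1

Summary (fraction, with percent):

explained: PC1 0.4737 (47.37%), PC2 0.4342 (43.42%), PC3 0.0921 (9.21%);  cumulative: 0.4737, 0.9079, 1


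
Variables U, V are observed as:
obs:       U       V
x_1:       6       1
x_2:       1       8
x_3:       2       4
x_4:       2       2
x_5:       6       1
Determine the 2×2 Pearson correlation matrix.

Step 1 — column means:
  mean(U) = (6 + 1 + 2 + 2 + 6) / 5 = 17/5 = 3.4
  mean(V) = (1 + 8 + 4 + 2 + 1) / 5 = 16/5 = 3.2

Step 2 — sample variances and covariances s[i,j] = (1/(n-1)) · Σ_k (x_{k,i} - mean_i) · (x_{k,j} - mean_j), with n-1 = 4:
  s[U,U] = ((2.6)·(2.6) + (-2.4)·(-2.4) + (-1.4)·(-1.4) + (-1.4)·(-1.4) + (2.6)·(2.6)) / 4 = 23.2/4 = 5.8
  s[U,V] = ((2.6)·(-2.2) + (-2.4)·(4.8) + (-1.4)·(0.8) + (-1.4)·(-1.2) + (2.6)·(-2.2)) / 4 = -22.4/4 = -5.6
  s[V,V] = ((-2.2)·(-2.2) + (4.8)·(4.8) + (0.8)·(0.8) + (-1.2)·(-1.2) + (-2.2)·(-2.2)) / 4 = 34.8/4 = 8.7
  Sample standard deviations s_i = √(s[i,i]):
  s(U) = √(5.8) = 2.4083
  s(V) = √(8.7) = 2.9496

Step 3 — r_{ij} = s_{ij} / (s_i · s_j):
  r[U,U] = 1 (diagonal).
  r[U,V] = -5.6 / (2.4083 · 2.9496) = -5.6 / 7.1035 = -0.7883
  r[V,V] = 1 (diagonal).

R is symmetric with unit diagonal. Assembling:

R = [[1, -0.7883],
 [-0.7883, 1]]


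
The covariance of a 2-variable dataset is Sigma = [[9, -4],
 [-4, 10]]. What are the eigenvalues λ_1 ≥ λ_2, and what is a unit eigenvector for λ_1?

Step 1 — characteristic polynomial of 2×2 Sigma:
  det(Sigma - λI) = λ² - trace · λ + det = 0.
  trace = 9 + 10 = 19, det = 9·10 - (-4)² = 74.
Step 2 — discriminant:
  Δ = trace² - 4·det = 361 - 296 = 65.
Step 3 — eigenvalues:
  λ = (trace ± √Δ)/2 = (19 ± 8.0623)/2,
  λ_1 = 13.5311,  λ_2 = 5.4689.

Step 4 — unit eigenvector for λ_1: solve (Sigma - λ_1 I)v = 0. First row:
  (9 - 13.5311)·v_x + (-4)·v_y = 0, i.e. (-4.5311)·v_x + (-4)·v_y = 0,
  so v ∝ (b, λ_1 - a) = (-4, 4.5311); multiply by -1 so the first entry is positive: u = (4, -4.5311).
  ||u|| = √((4)² + (-4.5311)²) = √(36.5311) ≈ 6.0441,
  v_1 = u/||u|| ≈ (0.6618, -0.7497) (||v_1|| = 1).

λ_1 = 13.5311,  λ_2 = 5.4689;  v_1 ≈ (0.6618, -0.7497)


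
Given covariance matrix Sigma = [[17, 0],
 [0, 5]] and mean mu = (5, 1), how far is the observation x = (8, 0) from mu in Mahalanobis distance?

Step 1 — centre the observation: (x - mu) = (3, -1).

Step 2 — invert Sigma. det(Sigma) = 17·5 - (0)² = 85.
  Sigma^{-1} = (1/det) · [[d, -b], [-b, a]] = [[0.0588, 0],
 [0, 0.2]].

Step 3 — form the quadratic (x - mu)^T · Sigma^{-1} · (x - mu):
  Sigma^{-1} · (x - mu) = (0.1765, -0.2).
  (x - mu)^T · [Sigma^{-1} · (x - mu)] = (3)·(0.1765) + (-1)·(-0.2) = 0.7294.

Step 4 — take square root: d = √(0.7294) ≈ 0.8541.

d(x, mu) = √(0.7294) ≈ 0.8541


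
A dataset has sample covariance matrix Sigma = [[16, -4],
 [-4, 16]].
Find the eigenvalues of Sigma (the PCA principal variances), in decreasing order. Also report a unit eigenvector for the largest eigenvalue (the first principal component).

Step 1 — characteristic polynomial of 2×2 Sigma:
  det(Sigma - λI) = λ² - trace · λ + det = 0.
  trace = 16 + 16 = 32, det = 16·16 - (-4)² = 240.
Step 2 — discriminant:
  Δ = trace² - 4·det = 1024 - 960 = 64.
Step 3 — eigenvalues:
  λ = (trace ± √Δ)/2 = (32 ± 8)/2,
  λ_1 = 20,  λ_2 = 12.

Step 4 — unit eigenvector for λ_1: solve (Sigma - λ_1 I)v = 0. First row:
  (16 - 20)·v_x + (-4)·v_y = 0, i.e. (-4)·v_x + (-4)·v_y = 0,
  so v ∝ (b, λ_1 - a) = (-4, 4); multiply by -1 so the first entry is positive: u = (4, -4).
  ||u|| = √((4)² + (-4)²) = √(32) ≈ 5.6569,
  v_1 = u/||u|| ≈ (0.7071, -0.7071) (||v_1|| = 1).

λ_1 = 20,  λ_2 = 12;  v_1 ≈ (0.7071, -0.7071)


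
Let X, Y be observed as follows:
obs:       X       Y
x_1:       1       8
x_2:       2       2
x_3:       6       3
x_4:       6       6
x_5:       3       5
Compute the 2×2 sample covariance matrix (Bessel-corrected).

Step 1 — column means:
  mean(X) = (1 + 2 + 6 + 6 + 3) / 5 = 18/5 = 3.6
  mean(Y) = (8 + 2 + 3 + 6 + 5) / 5 = 24/5 = 4.8

Step 2 — sample covariance S[i,j] = (1/(n-1)) · Σ_k (x_{k,i} - mean_i) · (x_{k,j} - mean_j), with n-1 = 4.
  S[X,X] = ((-2.6)·(-2.6) + (-1.6)·(-1.6) + (2.4)·(2.4) + (2.4)·(2.4) + (-0.6)·(-0.6)) / 4 = 21.2/4 = 5.3
  S[X,Y] = ((-2.6)·(3.2) + (-1.6)·(-2.8) + (2.4)·(-1.8) + (2.4)·(1.2) + (-0.6)·(0.2)) / 4 = -5.4/4 = -1.35
  S[Y,Y] = ((3.2)·(3.2) + (-2.8)·(-2.8) + (-1.8)·(-1.8) + (1.2)·(1.2) + (0.2)·(0.2)) / 4 = 22.8/4 = 5.7

S is symmetric (S[j,i] = S[i,j]). Assembling:

S = [[5.3, -1.35],
 [-1.35, 5.7]]


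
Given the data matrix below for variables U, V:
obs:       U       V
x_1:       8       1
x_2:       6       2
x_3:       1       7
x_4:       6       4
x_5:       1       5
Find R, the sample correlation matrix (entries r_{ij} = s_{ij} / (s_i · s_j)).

Step 1 — column means:
  mean(U) = (8 + 6 + 1 + 6 + 1) / 5 = 22/5 = 4.4
  mean(V) = (1 + 2 + 7 + 4 + 5) / 5 = 19/5 = 3.8

Step 2 — sample variances and covariances s[i,j] = (1/(n-1)) · Σ_k (x_{k,i} - mean_i) · (x_{k,j} - mean_j), with n-1 = 4:
  s[U,U] = ((3.6)·(3.6) + (1.6)·(1.6) + (-3.4)·(-3.4) + (1.6)·(1.6) + (-3.4)·(-3.4)) / 4 = 41.2/4 = 10.3
  s[U,V] = ((3.6)·(-2.8) + (1.6)·(-1.8) + (-3.4)·(3.2) + (1.6)·(0.2) + (-3.4)·(1.2)) / 4 = -27.6/4 = -6.9
  s[V,V] = ((-2.8)·(-2.8) + (-1.8)·(-1.8) + (3.2)·(3.2) + (0.2)·(0.2) + (1.2)·(1.2)) / 4 = 22.8/4 = 5.7
  Sample standard deviations s_i = √(s[i,i]):
  s(U) = √(10.3) = 3.2094
  s(V) = √(5.7) = 2.3875

Step 3 — r_{ij} = s_{ij} / (s_i · s_j):
  r[U,U] = 1 (diagonal).
  r[U,V] = -6.9 / (3.2094 · 2.3875) = -6.9 / 7.6622 = -0.9005
  r[V,V] = 1 (diagonal).

R is symmetric with unit diagonal. Assembling:

R = [[1, -0.9005],
 [-0.9005, 1]]


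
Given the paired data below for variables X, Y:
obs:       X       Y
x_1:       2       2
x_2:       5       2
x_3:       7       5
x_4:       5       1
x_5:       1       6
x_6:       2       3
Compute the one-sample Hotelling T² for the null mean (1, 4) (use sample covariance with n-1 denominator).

Step 1 — sample mean vector:
  mean(X) = (2 + 5 + 7 + 5 + 1 + 2) / 6 = 22/6 = 3.6667
  mean(Y) = (2 + 2 + 5 + 1 + 6 + 3) / 6 = 19/6 = 3.1667
  x̄ = (3.6667, 3.1667),  deviation x̄ - mu_0 = (3.6667, 3.1667) - (1, 4) = (2.6667, -0.8333).

Step 2 — sample covariance matrix, S[i,j] = (1/(n-1)) · Σ_k (x_{k,i} - mean_i) · (x_{k,j} - mean_j), divisor n-1 = 5:
  S[X,X] = ((-1.6667)·(-1.6667) + (1.3333)·(1.3333) + (3.3333)·(3.3333) + (1.3333)·(1.3333) + (-2.6667)·(-2.6667) + (-1.6667)·(-1.6667)) / 5 = 27.3333/5 = 5.4667
  S[X,Y] = ((-1.6667)·(-1.1667) + (1.3333)·(-1.1667) + (3.3333)·(1.8333) + (1.3333)·(-2.1667) + (-2.6667)·(2.8333) + (-1.6667)·(-0.1667)) / 5 = -3.6667/5 = -0.7333
  S[Y,Y] = ((-1.1667)·(-1.1667) + (-1.1667)·(-1.1667) + (1.8333)·(1.8333) + (-2.1667)·(-2.1667) + (2.8333)·(2.8333) + (-0.1667)·(-0.1667)) / 5 = 18.8333/5 = 3.7667
  S = [[5.4667, -0.7333],
 [-0.7333, 3.7667]].

Step 3 — invert S. det(S) = 5.4667·3.7667 - (-0.7333)² = 20.0533.
  S^{-1} = (1/det) · [[d, -b], [-b, a]] = [[0.1878, 0.0366],
 [0.0366, 0.2726]].

Step 4 — quadratic form (x̄ - mu_0)^T · S^{-1} · (x̄ - mu_0):
  S^{-1} · (x̄ - mu_0) = (0.4704, -0.1297),
  (x̄ - mu_0)^T · [...] = (2.6667)·(0.4704) + (-0.8333)·(-0.1297) = 1.3625.

Step 5 — scale by n: T² = 6 · 1.3625 = 8.1749.

T² ≈ 8.1749


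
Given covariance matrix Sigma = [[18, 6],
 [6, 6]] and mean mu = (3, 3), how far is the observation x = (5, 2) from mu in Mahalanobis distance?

Step 1 — centre the observation: (x - mu) = (2, -1).

Step 2 — invert Sigma. det(Sigma) = 18·6 - (6)² = 72.
  Sigma^{-1} = (1/det) · [[d, -b], [-b, a]] = [[0.0833, -0.0833],
 [-0.0833, 0.25]].

Step 3 — form the quadratic (x - mu)^T · Sigma^{-1} · (x - mu):
  Sigma^{-1} · (x - mu) = (0.25, -0.4167).
  (x - mu)^T · [Sigma^{-1} · (x - mu)] = (2)·(0.25) + (-1)·(-0.4167) = 0.9167.

Step 4 — take square root: d = √(0.9167) ≈ 0.9574.

d(x, mu) = √(0.9167) ≈ 0.9574


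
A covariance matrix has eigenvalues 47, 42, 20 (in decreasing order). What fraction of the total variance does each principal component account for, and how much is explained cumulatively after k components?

Step 1 — total variance = trace(Sigma) = Σ λ_i = 47 + 42 + 20 = 109.

Step 2 — fraction explained by component i = λ_i / Σ λ:
  PC1: 47/109 = 0.4312
  PC2: 42/109 = 0.3853
  PC3: 20/109 = 0.1835

Step 3 — cumulative fraction after k components = (λ_1 + ... + λ_k) / Σ λ:
  k = 1: 47/109 = 0.4312
  k = 2: (47 + 42)/109 = 89/109 = 0.8165
  k = 3: (47 + 42 + 20)/109 = 109/109 = 1

Summary (fraction, with percent):

explained: PC1 0.4312 (43.12%), PC2 0.3853 (38.53%), PC3 0.1835 (18.35%);  cumulative: 0.4312, 0.8165, 1


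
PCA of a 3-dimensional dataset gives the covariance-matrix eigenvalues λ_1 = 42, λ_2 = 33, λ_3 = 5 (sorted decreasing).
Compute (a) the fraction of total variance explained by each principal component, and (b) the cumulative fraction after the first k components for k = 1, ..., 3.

Step 1 — total variance = trace(Sigma) = Σ λ_i = 42 + 33 + 5 = 80.

Step 2 — fraction explained by component i = λ_i / Σ λ:
  PC1: 42/80 = 0.525
  PC2: 33/80 = 0.4125
  PC3: 5/80 = 0.0625

Step 3 — cumulative fraction after k components = (λ_1 + ... + λ_k) / Σ λ:
  k = 1: 42/80 = 0.525
  k = 2: (42 + 33)/80 = 75/80 = 0.9375
  k = 3: (42 + 33 + 5)/80 = 80/80 = 1

Summary (fraction, with percent):

explained: PC1 0.525 (52.5%), PC2 0.4125 (41.25%), PC3 0.0625 (6.25%);  cumulative: 0.525, 0.9375, 1


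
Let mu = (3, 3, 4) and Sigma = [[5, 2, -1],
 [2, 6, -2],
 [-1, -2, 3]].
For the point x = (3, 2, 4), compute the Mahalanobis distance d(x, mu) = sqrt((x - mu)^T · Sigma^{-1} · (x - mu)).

Step 1 — centre the observation: (x - mu) = (0, -1, 0).

Step 2 — invert Sigma (cofactor / det for 3×3, or solve directly):
  Sigma^{-1} = [[0.2333, -0.0667, 0.0333],
 [-0.0667, 0.2333, 0.1333],
 [0.0333, 0.1333, 0.4333]].

Step 3 — form the quadratic (x - mu)^T · Sigma^{-1} · (x - mu):
  Sigma^{-1} · (x - mu) = (0.0667, -0.2333, -0.1333).
  (x - mu)^T · [Sigma^{-1} · (x - mu)] = (0)·(0.0667) + (-1)·(-0.2333) + (0)·(-0.1333) = 0.2333.

Step 4 — take square root: d = √(0.2333) ≈ 0.483.

d(x, mu) = √(0.2333) ≈ 0.483


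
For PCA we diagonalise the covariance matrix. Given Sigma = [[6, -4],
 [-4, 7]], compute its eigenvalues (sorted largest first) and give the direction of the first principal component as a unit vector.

Step 1 — characteristic polynomial of 2×2 Sigma:
  det(Sigma - λI) = λ² - trace · λ + det = 0.
  trace = 6 + 7 = 13, det = 6·7 - (-4)² = 26.
Step 2 — discriminant:
  Δ = trace² - 4·det = 169 - 104 = 65.
Step 3 — eigenvalues:
  λ = (trace ± √Δ)/2 = (13 ± 8.0623)/2,
  λ_1 = 10.5311,  λ_2 = 2.4689.

Step 4 — unit eigenvector for λ_1: solve (Sigma - λ_1 I)v = 0. First row:
  (6 - 10.5311)·v_x + (-4)·v_y = 0, i.e. (-4.5311)·v_x + (-4)·v_y = 0,
  so v ∝ (b, λ_1 - a) = (-4, 4.5311); multiply by -1 so the first entry is positive: u = (4, -4.5311).
  ||u|| = √((4)² + (-4.5311)²) = √(36.5311) ≈ 6.0441,
  v_1 = u/||u|| ≈ (0.6618, -0.7497) (||v_1|| = 1).

λ_1 = 10.5311,  λ_2 = 2.4689;  v_1 ≈ (0.6618, -0.7497)


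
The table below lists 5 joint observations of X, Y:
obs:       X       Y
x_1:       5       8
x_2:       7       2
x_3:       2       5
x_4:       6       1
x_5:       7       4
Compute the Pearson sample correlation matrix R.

Step 1 — column means:
  mean(X) = (5 + 7 + 2 + 6 + 7) / 5 = 27/5 = 5.4
  mean(Y) = (8 + 2 + 5 + 1 + 4) / 5 = 20/5 = 4

Step 2 — sample variances and covariances s[i,j] = (1/(n-1)) · Σ_k (x_{k,i} - mean_i) · (x_{k,j} - mean_j), with n-1 = 4:
  s[X,X] = ((-0.4)·(-0.4) + (1.6)·(1.6) + (-3.4)·(-3.4) + (0.6)·(0.6) + (1.6)·(1.6)) / 4 = 17.2/4 = 4.3
  s[X,Y] = ((-0.4)·(4) + (1.6)·(-2) + (-3.4)·(1) + (0.6)·(-3) + (1.6)·(0)) / 4 = -10/4 = -2.5
  s[Y,Y] = ((4)·(4) + (-2)·(-2) + (1)·(1) + (-3)·(-3) + (0)·(0)) / 4 = 30/4 = 7.5
  Sample standard deviations s_i = √(s[i,i]):
  s(X) = √(4.3) = 2.0736
  s(Y) = √(7.5) = 2.7386

Step 3 — r_{ij} = s_{ij} / (s_i · s_j):
  r[X,X] = 1 (diagonal).
  r[X,Y] = -2.5 / (2.0736 · 2.7386) = -2.5 / 5.6789 = -0.4402
  r[Y,Y] = 1 (diagonal).

R is symmetric with unit diagonal. Assembling:

R = [[1, -0.4402],
 [-0.4402, 1]]


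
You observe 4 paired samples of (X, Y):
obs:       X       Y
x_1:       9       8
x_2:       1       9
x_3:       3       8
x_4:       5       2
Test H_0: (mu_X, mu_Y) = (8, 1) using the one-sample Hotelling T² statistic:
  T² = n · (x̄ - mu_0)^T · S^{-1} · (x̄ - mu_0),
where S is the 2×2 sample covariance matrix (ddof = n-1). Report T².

Step 1 — sample mean vector:
  mean(X) = (9 + 1 + 3 + 5) / 4 = 18/4 = 4.5
  mean(Y) = (8 + 9 + 8 + 2) / 4 = 27/4 = 6.75
  x̄ = (4.5, 6.75),  deviation x̄ - mu_0 = (4.5, 6.75) - (8, 1) = (-3.5, 5.75).

Step 2 — sample covariance matrix, S[i,j] = (1/(n-1)) · Σ_k (x_{k,i} - mean_i) · (x_{k,j} - mean_j), divisor n-1 = 3:
  S[X,X] = ((4.5)·(4.5) + (-3.5)·(-3.5) + (-1.5)·(-1.5) + (0.5)·(0.5)) / 3 = 35/3 = 11.6667
  S[X,Y] = ((4.5)·(1.25) + (-3.5)·(2.25) + (-1.5)·(1.25) + (0.5)·(-4.75)) / 3 = -6.5/3 = -2.1667
  S[Y,Y] = ((1.25)·(1.25) + (2.25)·(2.25) + (1.25)·(1.25) + (-4.75)·(-4.75)) / 3 = 30.75/3 = 10.25
  S = [[11.6667, -2.1667],
 [-2.1667, 10.25]].

Step 3 — invert S. det(S) = 11.6667·10.25 - (-2.1667)² = 114.8889.
  S^{-1} = (1/det) · [[d, -b], [-b, a]] = [[0.0892, 0.0189],
 [0.0189, 0.1015]].

Step 4 — quadratic form (x̄ - mu_0)^T · S^{-1} · (x̄ - mu_0):
  S^{-1} · (x̄ - mu_0) = (-0.2038, 0.5179),
  (x̄ - mu_0)^T · [...] = (-3.5)·(-0.2038) + (5.75)·(0.5179) = 3.6912.

Step 5 — scale by n: T² = 4 · 3.6912 = 14.765.

T² ≈ 14.765


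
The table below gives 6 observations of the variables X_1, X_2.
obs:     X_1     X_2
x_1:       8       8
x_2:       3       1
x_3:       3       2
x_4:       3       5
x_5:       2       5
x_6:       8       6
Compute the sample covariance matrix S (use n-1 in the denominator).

Step 1 — column means:
  mean(X_1) = (8 + 3 + 3 + 3 + 2 + 8) / 6 = 27/6 = 4.5
  mean(X_2) = (8 + 1 + 2 + 5 + 5 + 6) / 6 = 27/6 = 4.5

Step 2 — sample covariance S[i,j] = (1/(n-1)) · Σ_k (x_{k,i} - mean_i) · (x_{k,j} - mean_j), with n-1 = 5.
  S[X_1,X_1] = ((3.5)·(3.5) + (-1.5)·(-1.5) + (-1.5)·(-1.5) + (-1.5)·(-1.5) + (-2.5)·(-2.5) + (3.5)·(3.5)) / 5 = 37.5/5 = 7.5
  S[X_1,X_2] = ((3.5)·(3.5) + (-1.5)·(-3.5) + (-1.5)·(-2.5) + (-1.5)·(0.5) + (-2.5)·(0.5) + (3.5)·(1.5)) / 5 = 24.5/5 = 4.9
  S[X_2,X_2] = ((3.5)·(3.5) + (-3.5)·(-3.5) + (-2.5)·(-2.5) + (0.5)·(0.5) + (0.5)·(0.5) + (1.5)·(1.5)) / 5 = 33.5/5 = 6.7

S is symmetric (S[j,i] = S[i,j]). Assembling:

S = [[7.5, 4.9],
 [4.9, 6.7]]


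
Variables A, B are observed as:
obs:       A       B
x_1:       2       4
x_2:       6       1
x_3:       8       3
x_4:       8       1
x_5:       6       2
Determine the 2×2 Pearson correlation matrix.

Step 1 — column means:
  mean(A) = (2 + 6 + 8 + 8 + 6) / 5 = 30/5 = 6
  mean(B) = (4 + 1 + 3 + 1 + 2) / 5 = 11/5 = 2.2

Step 2 — sample variances and covariances s[i,j] = (1/(n-1)) · Σ_k (x_{k,i} - mean_i) · (x_{k,j} - mean_j), with n-1 = 4:
  s[A,A] = ((-4)·(-4) + (0)·(0) + (2)·(2) + (2)·(2) + (0)·(0)) / 4 = 24/4 = 6
  s[A,B] = ((-4)·(1.8) + (0)·(-1.2) + (2)·(0.8) + (2)·(-1.2) + (0)·(-0.2)) / 4 = -8/4 = -2
  s[B,B] = ((1.8)·(1.8) + (-1.2)·(-1.2) + (0.8)·(0.8) + (-1.2)·(-1.2) + (-0.2)·(-0.2)) / 4 = 6.8/4 = 1.7
  Sample standard deviations s_i = √(s[i,i]):
  s(A) = √(6) = 2.4495
  s(B) = √(1.7) = 1.3038

Step 3 — r_{ij} = s_{ij} / (s_i · s_j):
  r[A,A] = 1 (diagonal).
  r[A,B] = -2 / (2.4495 · 1.3038) = -2 / 3.1937 = -0.6262
  r[B,B] = 1 (diagonal).

R is symmetric with unit diagonal. Assembling:

R = [[1, -0.6262],
 [-0.6262, 1]]


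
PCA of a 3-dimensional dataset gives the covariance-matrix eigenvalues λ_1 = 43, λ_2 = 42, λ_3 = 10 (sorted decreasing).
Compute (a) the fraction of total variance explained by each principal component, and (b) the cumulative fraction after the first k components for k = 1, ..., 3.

Step 1 — total variance = trace(Sigma) = Σ λ_i = 43 + 42 + 10 = 95.

Step 2 — fraction explained by component i = λ_i / Σ λ:
  PC1: 43/95 = 0.4526
  PC2: 42/95 = 0.4421
  PC3: 10/95 = 0.1053

Step 3 — cumulative fraction after k components = (λ_1 + ... + λ_k) / Σ λ:
  k = 1: 43/95 = 0.4526
  k = 2: (43 + 42)/95 = 85/95 = 0.8947
  k = 3: (43 + 42 + 10)/95 = 95/95 = 1

Summary (fraction, with percent):

explained: PC1 0.4526 (45.26%), PC2 0.4421 (44.21%), PC3 0.1053 (10.53%);  cumulative: 0.4526, 0.8947, 1


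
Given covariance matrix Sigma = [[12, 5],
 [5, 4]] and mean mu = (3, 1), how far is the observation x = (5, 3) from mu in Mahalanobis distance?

Step 1 — centre the observation: (x - mu) = (2, 2).

Step 2 — invert Sigma. det(Sigma) = 12·4 - (5)² = 23.
  Sigma^{-1} = (1/det) · [[d, -b], [-b, a]] = [[0.1739, -0.2174],
 [-0.2174, 0.5217]].

Step 3 — form the quadratic (x - mu)^T · Sigma^{-1} · (x - mu):
  Sigma^{-1} · (x - mu) = (-0.087, 0.6087).
  (x - mu)^T · [Sigma^{-1} · (x - mu)] = (2)·(-0.087) + (2)·(0.6087) = 1.0435.

Step 4 — take square root: d = √(1.0435) ≈ 1.0215.

d(x, mu) = √(1.0435) ≈ 1.0215


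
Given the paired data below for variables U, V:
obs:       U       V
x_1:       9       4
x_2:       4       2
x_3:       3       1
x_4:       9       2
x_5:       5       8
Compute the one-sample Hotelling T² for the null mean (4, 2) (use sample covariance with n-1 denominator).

Step 1 — sample mean vector:
  mean(U) = (9 + 4 + 3 + 9 + 5) / 5 = 30/5 = 6
  mean(V) = (4 + 2 + 1 + 2 + 8) / 5 = 17/5 = 3.4
  x̄ = (6, 3.4),  deviation x̄ - mu_0 = (6, 3.4) - (4, 2) = (2, 1.4).

Step 2 — sample covariance matrix, S[i,j] = (1/(n-1)) · Σ_k (x_{k,i} - mean_i) · (x_{k,j} - mean_j), divisor n-1 = 4:
  S[U,U] = ((3)·(3) + (-2)·(-2) + (-3)·(-3) + (3)·(3) + (-1)·(-1)) / 4 = 32/4 = 8
  S[U,V] = ((3)·(0.6) + (-2)·(-1.4) + (-3)·(-2.4) + (3)·(-1.4) + (-1)·(4.6)) / 4 = 3/4 = 0.75
  S[V,V] = ((0.6)·(0.6) + (-1.4)·(-1.4) + (-2.4)·(-2.4) + (-1.4)·(-1.4) + (4.6)·(4.6)) / 4 = 31.2/4 = 7.8
  S = [[8, 0.75],
 [0.75, 7.8]].

Step 3 — invert S. det(S) = 8·7.8 - (0.75)² = 61.8375.
  S^{-1} = (1/det) · [[d, -b], [-b, a]] = [[0.1261, -0.0121],
 [-0.0121, 0.1294]].

Step 4 — quadratic form (x̄ - mu_0)^T · S^{-1} · (x̄ - mu_0):
  S^{-1} · (x̄ - mu_0) = (0.2353, 0.1569),
  (x̄ - mu_0)^T · [...] = (2)·(0.2353) + (1.4)·(0.1569) = 0.6902.

Step 5 — scale by n: T² = 5 · 0.6902 = 3.451.

T² ≈ 3.451


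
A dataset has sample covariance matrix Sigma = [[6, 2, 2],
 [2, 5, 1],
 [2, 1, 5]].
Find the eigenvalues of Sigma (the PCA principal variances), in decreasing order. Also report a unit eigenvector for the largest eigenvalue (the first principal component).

Step 1 — characteristic polynomial p(λ) = det(λI - Sigma) = λ³ - tr·λ² + c_1·λ - det, where tr = trace, c_1 = sum of the principal 2×2 minors, det = det(Sigma):
  tr = 6 + 5 + 5 = 16,
  c_1 = (6·5 - (2)²) + (6·5 - (2)²) + (5·5 - (1)²) = 26 + 26 + 24 = 76,
  det = 6·(5·5 - (1)²) - (2)·((2)·5 - (1)·(2)) + (2)·((2)·(1) - 5·(2)) = 6·(24) - (2)·(8) + (2)·(-8) = 112.
  So p(λ) = λ³ - 16λ² + 76λ - 112.
Step 2 — look for an integer root (rational root theorem: any rational root is an integer divisor of 112). Testing λ = 4:
  p(4) = 64 - 256 + 304 - 112 = 0  ✓
  Dividing out (λ - 4): p(λ) = (λ - 4)(λ² - 12λ + 28).
Step 3 — remaining eigenvalues from the quadratic λ² - 12λ + 28 = 0:
  Δ = 12² - 4·28 = 144 - 112 = 32,  λ = (12 ± √32)/2 = (12 ± 5.6569)/2 ≈ 8.8284 or 3.1716.
  Sorted: λ_1 = 8.8284,  λ_2 = 4,  λ_3 = 3.1716  (check: sum = 16 = tr ✓).

Step 4 — unit eigenvector for λ_1 ≈ 8.8284: v spans the null space of (Sigma - λ_1 I), whose rows are
  r_1 = (-2.8284, 2, 2),  r_2 = (2, -3.8284, 1),  r_3 = (2, 1, -3.8284).
  v is orthogonal to every row, so take v ∝ r_1 × r_2 = ((2)·(1) - (2)·(-3.8284), (2)·(2) - (-2.8284)·(1), (-2.8284)·(-3.8284) - (2)·(2)) ≈ (9.6569, 6.8284, 6.8284).
  Let u = (9.6569, 6.8284, 6.8284).
  ||u|| = √((9.6569)² + (6.8284)² + (6.8284)²) = √(186.5097) ≈ 13.6569,  v_1 = u/||u|| ≈ (0.7071, 0.5, 0.5) (||v_1|| = 1).

λ_1 = 8.8284,  λ_2 = 4,  λ_3 = 3.1716;  v_1 ≈ (0.7071, 0.5, 0.5)


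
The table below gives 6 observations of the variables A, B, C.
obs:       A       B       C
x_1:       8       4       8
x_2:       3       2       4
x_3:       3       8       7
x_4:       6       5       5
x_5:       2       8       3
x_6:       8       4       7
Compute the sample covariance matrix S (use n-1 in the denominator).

Step 1 — column means:
  mean(A) = (8 + 3 + 3 + 6 + 2 + 8) / 6 = 30/6 = 5
  mean(B) = (4 + 2 + 8 + 5 + 8 + 4) / 6 = 31/6 = 5.1667
  mean(C) = (8 + 4 + 7 + 5 + 3 + 7) / 6 = 34/6 = 5.6667

Step 2 — sample covariance S[i,j] = (1/(n-1)) · Σ_k (x_{k,i} - mean_i) · (x_{k,j} - mean_j), with n-1 = 5.
  S[A,A] = ((3)·(3) + (-2)·(-2) + (-2)·(-2) + (1)·(1) + (-3)·(-3) + (3)·(3)) / 5 = 36/5 = 7.2
  S[A,B] = ((3)·(-1.1667) + (-2)·(-3.1667) + (-2)·(2.8333) + (1)·(-0.1667) + (-3)·(2.8333) + (3)·(-1.1667)) / 5 = -15/5 = -3
  S[A,C] = ((3)·(2.3333) + (-2)·(-1.6667) + (-2)·(1.3333) + (1)·(-0.6667) + (-3)·(-2.6667) + (3)·(1.3333)) / 5 = 19/5 = 3.8
  S[B,B] = ((-1.1667)·(-1.1667) + (-3.1667)·(-3.1667) + (2.8333)·(2.8333) + (-0.1667)·(-0.1667) + (2.8333)·(2.8333) + (-1.1667)·(-1.1667)) / 5 = 28.8333/5 = 5.7667
  S[B,C] = ((-1.1667)·(2.3333) + (-3.1667)·(-1.6667) + (2.8333)·(1.3333) + (-0.1667)·(-0.6667) + (2.8333)·(-2.6667) + (-1.1667)·(1.3333)) / 5 = -2.6667/5 = -0.5333
  S[C,C] = ((2.3333)·(2.3333) + (-1.6667)·(-1.6667) + (1.3333)·(1.3333) + (-0.6667)·(-0.6667) + (-2.6667)·(-2.6667) + (1.3333)·(1.3333)) / 5 = 19.3333/5 = 3.8667

S is symmetric (S[j,i] = S[i,j]). Assembling:

S = [[7.2, -3, 3.8],
 [-3, 5.7667, -0.5333],
 [3.8, -0.5333, 3.8667]]


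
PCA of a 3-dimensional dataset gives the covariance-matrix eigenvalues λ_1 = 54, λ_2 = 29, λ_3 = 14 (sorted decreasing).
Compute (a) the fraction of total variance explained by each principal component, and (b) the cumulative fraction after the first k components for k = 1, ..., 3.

Step 1 — total variance = trace(Sigma) = Σ λ_i = 54 + 29 + 14 = 97.

Step 2 — fraction explained by component i = λ_i / Σ λ:
  PC1: 54/97 = 0.5567
  PC2: 29/97 = 0.299
  PC3: 14/97 = 0.1443

Step 3 — cumulative fraction after k components = (λ_1 + ... + λ_k) / Σ λ:
  k = 1: 54/97 = 0.5567
  k = 2: (54 + 29)/97 = 83/97 = 0.8557
  k = 3: (54 + 29 + 14)/97 = 97/97 = 1

Summary (fraction, with percent):

explained: PC1 0.5567 (55.67%), PC2 0.299 (29.9%), PC3 0.1443 (14.43%);  cumulative: 0.5567, 0.8557, 1
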